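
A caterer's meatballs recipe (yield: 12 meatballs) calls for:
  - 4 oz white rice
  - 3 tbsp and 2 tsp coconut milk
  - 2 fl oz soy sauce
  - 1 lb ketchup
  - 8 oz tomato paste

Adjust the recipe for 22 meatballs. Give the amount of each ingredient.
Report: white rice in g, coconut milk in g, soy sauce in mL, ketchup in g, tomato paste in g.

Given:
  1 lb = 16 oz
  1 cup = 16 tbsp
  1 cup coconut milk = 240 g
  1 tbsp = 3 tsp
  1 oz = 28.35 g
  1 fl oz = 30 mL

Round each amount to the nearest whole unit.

white rice: 208 g; coconut milk: 101 g; soy sauce: 110 mL; ketchup: 832 g; tomato paste: 416 g

Scaling factor: 22/12 = 11/6.
white rice: 4 oz × 11/6 × 28.35 g/oz ≈ 208 g
coconut milk: (3 tbsp + 2 tsp = 11/3 tbsp) × 11/6 ÷ 16 tbsp/cup × 240 g/cup ≈ 101 g
soy sauce: 2 fl oz × 11/6 × 30 mL/fl oz = 110 mL
ketchup: 1 lb × 11/6 × 16 oz/lb × 28.35 g/oz ≈ 832 g
tomato paste: 8 oz × 11/6 × 28.35 g/oz ≈ 416 g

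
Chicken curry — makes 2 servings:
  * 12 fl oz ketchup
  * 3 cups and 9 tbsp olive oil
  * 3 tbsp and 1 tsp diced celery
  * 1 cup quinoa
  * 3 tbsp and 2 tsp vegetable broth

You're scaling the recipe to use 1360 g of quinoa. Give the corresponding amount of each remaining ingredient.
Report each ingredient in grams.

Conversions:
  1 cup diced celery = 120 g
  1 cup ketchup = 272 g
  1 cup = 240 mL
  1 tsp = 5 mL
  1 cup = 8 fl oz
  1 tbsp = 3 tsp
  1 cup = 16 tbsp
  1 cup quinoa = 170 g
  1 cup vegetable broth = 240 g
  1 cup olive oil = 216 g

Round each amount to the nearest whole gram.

ketchup: 3264 g; olive oil: 6156 g; diced celery: 200 g; vegetable broth: 440 g

The original recipe has 170 g of quinoa, so the scaling factor is 1360 ÷ 170 = 8.
ketchup: 12 fl oz × 8 ÷ 8 fl oz/cup × 272 g/cup = 3264 g
olive oil: (3 cup + 9 tbsp = 3.5625 cup) × 8 × 216 g/cup = 6156 g
diced celery: (3 tbsp + 1 tsp = 10/3 tbsp) × 8 ÷ 16 tbsp/cup × 120 g/cup = 200 g
vegetable broth: (3 tbsp + 2 tsp = 11/3 tbsp) × 8 ÷ 16 tbsp/cup × 240 g/cup = 440 g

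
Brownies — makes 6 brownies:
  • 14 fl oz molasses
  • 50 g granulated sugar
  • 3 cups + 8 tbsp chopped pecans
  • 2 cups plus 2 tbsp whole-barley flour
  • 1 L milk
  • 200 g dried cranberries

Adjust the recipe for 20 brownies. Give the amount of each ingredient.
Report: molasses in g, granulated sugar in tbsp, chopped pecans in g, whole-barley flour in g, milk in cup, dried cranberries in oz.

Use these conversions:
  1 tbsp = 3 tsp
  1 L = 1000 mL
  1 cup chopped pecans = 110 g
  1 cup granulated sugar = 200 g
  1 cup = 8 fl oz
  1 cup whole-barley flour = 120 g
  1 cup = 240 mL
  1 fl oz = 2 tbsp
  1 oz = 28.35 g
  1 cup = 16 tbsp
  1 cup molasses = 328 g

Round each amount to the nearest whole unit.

Scaling factor: 20/6 = 10/3.
molasses: 14 fl oz × 10/3 ÷ 8 fl oz/cup × 328 g/cup ≈ 1913 g
granulated sugar: 50 g × 10/3 ÷ 200 g/cup × 16 tbsp/cup ≈ 13 tbsp
chopped pecans: (3 cup + 8 tbsp = 3.5 cup) × 10/3 × 110 g/cup ≈ 1283 g
whole-barley flour: (2 cup + 2 tbsp = 2.125 cup) × 10/3 × 120 g/cup = 850 g
milk: 1 L × 10/3 × 1000 mL/L ÷ 240 mL/cup ≈ 14 cup
dried cranberries: 200 g × 10/3 ÷ 28.35 g/oz ≈ 24 oz

molasses: 1913 g; granulated sugar: 13 tbsp; chopped pecans: 1283 g; whole-barley flour: 850 g; milk: 14 cup; dried cranberries: 24 oz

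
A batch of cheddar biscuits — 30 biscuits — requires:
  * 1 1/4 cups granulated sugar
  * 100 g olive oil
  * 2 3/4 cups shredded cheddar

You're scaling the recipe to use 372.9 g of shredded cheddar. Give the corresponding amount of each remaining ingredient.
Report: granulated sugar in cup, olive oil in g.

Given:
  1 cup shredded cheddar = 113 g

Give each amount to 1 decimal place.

The original recipe has 310.75 g of shredded cheddar, so the scaling factor is 372.9 ÷ 310.75 = 6/5 = 1.2.
granulated sugar: 1.25 cup × 6/5 = 1.5 cup
olive oil: 100 g × 6/5 = 120.0 g

granulated sugar: 1.5 cup; olive oil: 120.0 g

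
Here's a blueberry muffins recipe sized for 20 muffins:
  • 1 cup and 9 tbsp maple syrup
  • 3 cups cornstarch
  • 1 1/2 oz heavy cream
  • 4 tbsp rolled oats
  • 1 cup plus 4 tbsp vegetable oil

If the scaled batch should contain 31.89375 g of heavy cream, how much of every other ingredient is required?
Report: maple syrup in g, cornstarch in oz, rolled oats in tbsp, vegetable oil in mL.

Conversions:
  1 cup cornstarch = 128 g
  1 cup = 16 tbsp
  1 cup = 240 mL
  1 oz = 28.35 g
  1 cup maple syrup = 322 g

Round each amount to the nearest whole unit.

The original recipe has 42.525 g of heavy cream, so the scaling factor is 31.89375 ÷ 42.525 = 3/4 = 0.75.
maple syrup: (1 cup + 9 tbsp = 1.5625 cup) × 3/4 × 322 g/cup ≈ 377 g
cornstarch: 3 cup × 3/4 × 128 g/cup ÷ 28.35 g/oz ≈ 10 oz
rolled oats: 4 tbsp × 3/4 = 3 tbsp
vegetable oil: (1 cup + 4 tbsp = 1.25 cup) × 3/4 × 240 mL/cup = 225 mL

maple syrup: 377 g; cornstarch: 10 oz; rolled oats: 3 tbsp; vegetable oil: 225 mL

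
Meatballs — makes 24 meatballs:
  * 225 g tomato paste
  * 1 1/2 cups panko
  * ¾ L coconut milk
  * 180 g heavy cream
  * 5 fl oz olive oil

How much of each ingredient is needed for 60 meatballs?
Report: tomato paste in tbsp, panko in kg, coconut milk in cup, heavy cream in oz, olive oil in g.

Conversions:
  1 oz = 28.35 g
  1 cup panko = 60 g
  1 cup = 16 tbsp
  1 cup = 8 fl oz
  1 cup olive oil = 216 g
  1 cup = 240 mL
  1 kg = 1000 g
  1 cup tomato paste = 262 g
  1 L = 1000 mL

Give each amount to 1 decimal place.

tomato paste: 34.4 tbsp; panko: 0.2 kg; coconut milk: 7.8 cup; heavy cream: 15.9 oz; olive oil: 337.5 g

Scaling factor: 60/24 = 5/2 = 2.5.
tomato paste: 225 g × 5/2 ÷ 262 g/cup × 16 tbsp/cup ≈ 34.4 tbsp
panko: 1.5 cup × 5/2 × 60 g/cup ÷ 1000 g/kg ≈ 0.2 kg
coconut milk: 0.75 L × 5/2 × 1000 mL/L ÷ 240 mL/cup ≈ 7.8 cup
heavy cream: 180 g × 5/2 ÷ 28.35 g/oz ≈ 15.9 oz
olive oil: 5 fl oz × 5/2 ÷ 8 fl oz/cup × 216 g/cup = 337.5 g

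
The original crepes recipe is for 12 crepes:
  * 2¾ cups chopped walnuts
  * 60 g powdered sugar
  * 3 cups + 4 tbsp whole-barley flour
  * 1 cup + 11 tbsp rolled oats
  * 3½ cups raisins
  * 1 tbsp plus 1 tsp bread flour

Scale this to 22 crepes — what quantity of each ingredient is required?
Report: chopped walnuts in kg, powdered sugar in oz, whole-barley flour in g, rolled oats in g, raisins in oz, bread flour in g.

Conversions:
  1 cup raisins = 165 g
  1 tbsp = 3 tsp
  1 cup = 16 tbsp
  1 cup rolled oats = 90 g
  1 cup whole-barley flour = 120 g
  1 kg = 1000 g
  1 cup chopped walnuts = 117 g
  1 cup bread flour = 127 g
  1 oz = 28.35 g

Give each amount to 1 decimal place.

Scaling factor: 22/12 = 11/6.
chopped walnuts: 2.75 cup × 11/6 × 117 g/cup ÷ 1000 g/kg ≈ 0.6 kg
powdered sugar: 60 g × 11/6 ÷ 28.35 g/oz ≈ 3.9 oz
whole-barley flour: (3 cup + 4 tbsp = 3.25 cup) × 11/6 × 120 g/cup = 715.0 g
rolled oats: (1 cup + 11 tbsp = 1.6875 cup) × 11/6 × 90 g/cup ≈ 278.4 g
raisins: 3.5 cup × 11/6 × 165 g/cup ÷ 28.35 g/oz ≈ 37.3 oz
bread flour: (1 tbsp + 1 tsp = 4/3 tbsp) × 11/6 ÷ 16 tbsp/cup × 127 g/cup ≈ 19.4 g

chopped walnuts: 0.6 kg; powdered sugar: 3.9 oz; whole-barley flour: 715.0 g; rolled oats: 278.4 g; raisins: 37.3 oz; bread flour: 19.4 g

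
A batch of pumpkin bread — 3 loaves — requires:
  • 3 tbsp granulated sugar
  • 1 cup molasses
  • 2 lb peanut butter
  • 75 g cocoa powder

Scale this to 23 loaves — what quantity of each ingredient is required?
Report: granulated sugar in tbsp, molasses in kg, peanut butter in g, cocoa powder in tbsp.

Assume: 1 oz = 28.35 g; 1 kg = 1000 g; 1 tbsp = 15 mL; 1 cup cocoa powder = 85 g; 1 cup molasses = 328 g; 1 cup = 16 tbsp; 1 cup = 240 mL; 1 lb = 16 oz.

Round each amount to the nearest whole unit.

Scaling factor: 23/3.
granulated sugar: 3 tbsp × 23/3 = 23 tbsp
molasses: 1 cup × 23/3 × 328 g/cup ÷ 1000 g/kg ≈ 3 kg
peanut butter: 2 lb × 23/3 × 16 oz/lb × 28.35 g/oz ≈ 6955 g
cocoa powder: 75 g × 23/3 ÷ 85 g/cup × 16 tbsp/cup ≈ 108 tbsp

granulated sugar: 23 tbsp; molasses: 3 kg; peanut butter: 6955 g; cocoa powder: 108 tbsp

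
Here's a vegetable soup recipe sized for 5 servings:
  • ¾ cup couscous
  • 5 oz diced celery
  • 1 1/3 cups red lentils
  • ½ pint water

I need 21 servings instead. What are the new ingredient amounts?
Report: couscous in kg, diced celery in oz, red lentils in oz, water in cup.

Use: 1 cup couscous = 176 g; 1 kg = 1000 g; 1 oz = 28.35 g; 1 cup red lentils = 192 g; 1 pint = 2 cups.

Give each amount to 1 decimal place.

couscous: 0.6 kg; diced celery: 21.0 oz; red lentils: 37.9 oz; water: 4.2 cup

Scaling factor: 21/5 = 4.2.
couscous: 0.75 cup × 21/5 × 176 g/cup ÷ 1000 g/kg ≈ 0.6 kg
diced celery: 5 oz × 21/5 = 21.0 oz
red lentils: 4/3 cup × 21/5 × 192 g/cup ÷ 28.35 g/oz ≈ 37.9 oz
water: 0.5 pint × 21/5 × 2 cup/pint = 4.2 cup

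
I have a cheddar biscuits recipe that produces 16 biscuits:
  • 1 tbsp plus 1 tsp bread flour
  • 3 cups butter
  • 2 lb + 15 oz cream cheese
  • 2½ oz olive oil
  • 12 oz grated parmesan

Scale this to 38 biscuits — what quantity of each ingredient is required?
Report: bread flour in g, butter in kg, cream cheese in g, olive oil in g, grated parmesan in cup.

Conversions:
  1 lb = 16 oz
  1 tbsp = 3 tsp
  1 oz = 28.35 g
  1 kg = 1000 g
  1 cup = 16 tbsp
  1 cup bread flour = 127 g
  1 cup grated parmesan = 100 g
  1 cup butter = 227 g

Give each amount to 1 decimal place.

bread flour: 25.1 g; butter: 1.6 kg; cream cheese: 3164.6 g; olive oil: 168.3 g; grated parmesan: 8.1 cup

Scaling factor: 38/16 = 19/8 = 2.375.
bread flour: (1 tbsp + 1 tsp = 4/3 tbsp) × 19/8 ÷ 16 tbsp/cup × 127 g/cup ≈ 25.1 g
butter: 3 cup × 19/8 × 227 g/cup ÷ 1000 g/kg ≈ 1.6 kg
cream cheese: (2 lb + 15 oz = 2.9375 lb) × 19/8 × 16 oz/lb × 28.35 g/oz ≈ 3164.6 g
olive oil: 2.5 oz × 19/8 × 28.35 g/oz ≈ 168.3 g
grated parmesan: 12 oz × 19/8 × 28.35 g/oz ÷ 100 g/cup ≈ 8.1 cup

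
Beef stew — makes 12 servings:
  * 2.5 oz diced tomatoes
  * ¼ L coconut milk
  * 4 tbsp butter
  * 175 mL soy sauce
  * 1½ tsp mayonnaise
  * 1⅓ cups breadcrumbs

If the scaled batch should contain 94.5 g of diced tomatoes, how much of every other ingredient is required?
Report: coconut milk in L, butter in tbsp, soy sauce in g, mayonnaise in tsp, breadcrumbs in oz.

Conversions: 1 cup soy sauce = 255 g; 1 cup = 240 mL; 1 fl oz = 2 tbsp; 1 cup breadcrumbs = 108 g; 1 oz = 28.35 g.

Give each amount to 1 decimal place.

coconut milk: 0.3 L; butter: 5.3 tbsp; soy sauce: 247.9 g; mayonnaise: 2.0 tsp; breadcrumbs: 6.8 oz

The original recipe has 70.875 g of diced tomatoes, so the scaling factor is 94.5 ÷ 70.875 = 4/3.
coconut milk: 0.25 L × 4/3 ≈ 0.3 L
butter: 4 tbsp × 4/3 ≈ 5.3 tbsp
soy sauce: 175 mL × 4/3 ÷ 240 mL/cup × 255 g/cup ≈ 247.9 g
mayonnaise: 1.5 tsp × 4/3 = 2.0 tsp
breadcrumbs: 4/3 cup × 4/3 × 108 g/cup ÷ 28.35 g/oz ≈ 6.8 oz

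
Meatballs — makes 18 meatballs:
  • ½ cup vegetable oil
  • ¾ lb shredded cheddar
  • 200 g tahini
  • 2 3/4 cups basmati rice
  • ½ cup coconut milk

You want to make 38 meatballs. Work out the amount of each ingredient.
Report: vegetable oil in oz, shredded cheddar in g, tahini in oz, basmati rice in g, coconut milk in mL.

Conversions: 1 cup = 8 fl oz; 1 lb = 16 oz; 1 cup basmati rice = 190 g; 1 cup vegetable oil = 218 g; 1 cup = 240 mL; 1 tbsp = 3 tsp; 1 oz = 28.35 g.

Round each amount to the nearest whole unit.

vegetable oil: 8 oz; shredded cheddar: 718 g; tahini: 15 oz; basmati rice: 1103 g; coconut milk: 253 mL

Scaling factor: 38/18 = 19/9.
vegetable oil: 0.5 cup × 19/9 × 218 g/cup ÷ 28.35 g/oz ≈ 8 oz
shredded cheddar: 0.75 lb × 19/9 × 16 oz/lb × 28.35 g/oz ≈ 718 g
tahini: 200 g × 19/9 ÷ 28.35 g/oz ≈ 15 oz
basmati rice: 2.75 cup × 19/9 × 190 g/cup ≈ 1103 g
coconut milk: 0.5 cup × 19/9 × 240 mL/cup ≈ 253 mL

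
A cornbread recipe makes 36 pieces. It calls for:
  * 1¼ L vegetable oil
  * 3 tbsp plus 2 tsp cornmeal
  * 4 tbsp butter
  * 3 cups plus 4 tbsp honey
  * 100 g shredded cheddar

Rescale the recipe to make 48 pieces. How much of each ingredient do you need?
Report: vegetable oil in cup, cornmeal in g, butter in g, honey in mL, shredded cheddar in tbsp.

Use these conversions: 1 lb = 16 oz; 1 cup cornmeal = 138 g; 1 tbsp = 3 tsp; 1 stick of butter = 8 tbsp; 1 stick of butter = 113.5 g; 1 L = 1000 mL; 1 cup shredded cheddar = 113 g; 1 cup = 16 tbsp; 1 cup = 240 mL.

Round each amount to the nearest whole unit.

Scaling factor: 48/36 = 4/3.
vegetable oil: 1.25 L × 4/3 × 1000 mL/L ÷ 240 mL/cup ≈ 7 cup
cornmeal: (3 tbsp + 2 tsp = 11/3 tbsp) × 4/3 ÷ 16 tbsp/cup × 138 g/cup ≈ 42 g
butter: 4 tbsp × 4/3 ÷ 8 tbsp/stick × 113.5 g/stick ≈ 76 g
honey: (3 cup + 4 tbsp = 3.25 cup) × 4/3 × 240 mL/cup = 1040 mL
shredded cheddar: 100 g × 4/3 ÷ 113 g/cup × 16 tbsp/cup ≈ 19 tbsp

vegetable oil: 7 cup; cornmeal: 42 g; butter: 76 g; honey: 1040 mL; shredded cheddar: 19 tbsp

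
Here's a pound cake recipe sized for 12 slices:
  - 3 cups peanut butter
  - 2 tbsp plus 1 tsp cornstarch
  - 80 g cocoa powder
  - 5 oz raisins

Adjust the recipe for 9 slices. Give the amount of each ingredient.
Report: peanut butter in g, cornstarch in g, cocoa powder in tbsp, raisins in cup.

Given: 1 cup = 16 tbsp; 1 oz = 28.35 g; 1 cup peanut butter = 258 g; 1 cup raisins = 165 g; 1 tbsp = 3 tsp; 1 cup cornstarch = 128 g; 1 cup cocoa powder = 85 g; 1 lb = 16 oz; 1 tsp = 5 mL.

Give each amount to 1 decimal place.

peanut butter: 580.5 g; cornstarch: 14.0 g; cocoa powder: 11.3 tbsp; raisins: 0.6 cup

Scaling factor: 9/12 = 3/4 = 0.75.
peanut butter: 3 cup × 3/4 × 258 g/cup = 580.5 g
cornstarch: (2 tbsp + 1 tsp = 7/3 tbsp) × 3/4 ÷ 16 tbsp/cup × 128 g/cup = 14.0 g
cocoa powder: 80 g × 3/4 ÷ 85 g/cup × 16 tbsp/cup ≈ 11.3 tbsp
raisins: 5 oz × 3/4 × 28.35 g/oz ÷ 165 g/cup ≈ 0.6 cup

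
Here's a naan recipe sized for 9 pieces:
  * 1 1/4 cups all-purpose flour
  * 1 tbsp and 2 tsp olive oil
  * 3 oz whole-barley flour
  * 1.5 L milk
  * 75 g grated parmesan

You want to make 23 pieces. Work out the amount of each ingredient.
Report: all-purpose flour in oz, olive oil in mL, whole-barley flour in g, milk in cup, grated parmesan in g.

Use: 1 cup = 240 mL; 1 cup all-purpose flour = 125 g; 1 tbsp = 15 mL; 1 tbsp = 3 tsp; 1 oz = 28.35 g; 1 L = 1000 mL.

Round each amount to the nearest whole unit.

Scaling factor: 23/9.
all-purpose flour: 1.25 cup × 23/9 × 125 g/cup ÷ 28.35 g/oz ≈ 14 oz
olive oil: (1 tbsp + 2 tsp = 5/3 tbsp) × 23/9 × 15 mL/tbsp ≈ 64 mL
whole-barley flour: 3 oz × 23/9 × 28.35 g/oz ≈ 217 g
milk: 1.5 L × 23/9 × 1000 mL/L ÷ 240 mL/cup ≈ 16 cup
grated parmesan: 75 g × 23/9 ≈ 192 g

all-purpose flour: 14 oz; olive oil: 64 mL; whole-barley flour: 217 g; milk: 16 cup; grated parmesan: 192 g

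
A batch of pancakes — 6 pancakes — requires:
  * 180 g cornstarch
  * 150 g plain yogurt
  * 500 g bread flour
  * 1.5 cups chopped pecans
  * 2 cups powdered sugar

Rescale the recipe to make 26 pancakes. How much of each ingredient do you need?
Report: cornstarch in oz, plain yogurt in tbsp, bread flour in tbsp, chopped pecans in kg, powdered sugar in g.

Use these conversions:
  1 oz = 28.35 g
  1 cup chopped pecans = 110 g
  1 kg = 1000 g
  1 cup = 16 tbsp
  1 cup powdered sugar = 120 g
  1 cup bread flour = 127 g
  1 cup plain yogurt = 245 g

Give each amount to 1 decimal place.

cornstarch: 27.5 oz; plain yogurt: 42.4 tbsp; bread flour: 273.0 tbsp; chopped pecans: 0.7 kg; powdered sugar: 1040.0 g

Scaling factor: 26/6 = 13/3.
cornstarch: 180 g × 13/3 ÷ 28.35 g/oz ≈ 27.5 oz
plain yogurt: 150 g × 13/3 ÷ 245 g/cup × 16 tbsp/cup ≈ 42.4 tbsp
bread flour: 500 g × 13/3 ÷ 127 g/cup × 16 tbsp/cup ≈ 273.0 tbsp
chopped pecans: 1.5 cup × 13/3 × 110 g/cup ÷ 1000 g/kg ≈ 0.7 kg
powdered sugar: 2 cup × 13/3 × 120 g/cup = 1040.0 g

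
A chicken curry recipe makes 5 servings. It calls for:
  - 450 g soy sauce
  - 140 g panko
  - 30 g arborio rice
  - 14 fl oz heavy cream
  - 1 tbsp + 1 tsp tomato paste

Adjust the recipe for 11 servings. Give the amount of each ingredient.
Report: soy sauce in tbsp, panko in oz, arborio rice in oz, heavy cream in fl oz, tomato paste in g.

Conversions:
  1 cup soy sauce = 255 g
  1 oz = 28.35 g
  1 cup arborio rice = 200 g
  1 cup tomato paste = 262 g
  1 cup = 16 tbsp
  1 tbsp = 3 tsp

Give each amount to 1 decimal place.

Scaling factor: 11/5 = 2.2.
soy sauce: 450 g × 11/5 ÷ 255 g/cup × 16 tbsp/cup ≈ 62.1 tbsp
panko: 140 g × 11/5 ÷ 28.35 g/oz ≈ 10.9 oz
arborio rice: 30 g × 11/5 ÷ 28.35 g/oz ≈ 2.3 oz
heavy cream: 14 fl oz × 11/5 = 30.8 fl oz
tomato paste: (1 tbsp + 1 tsp = 4/3 tbsp) × 11/5 ÷ 16 tbsp/cup × 262 g/cup ≈ 48.0 g

soy sauce: 62.1 tbsp; panko: 10.9 oz; arborio rice: 2.3 oz; heavy cream: 30.8 fl oz; tomato paste: 48.0 g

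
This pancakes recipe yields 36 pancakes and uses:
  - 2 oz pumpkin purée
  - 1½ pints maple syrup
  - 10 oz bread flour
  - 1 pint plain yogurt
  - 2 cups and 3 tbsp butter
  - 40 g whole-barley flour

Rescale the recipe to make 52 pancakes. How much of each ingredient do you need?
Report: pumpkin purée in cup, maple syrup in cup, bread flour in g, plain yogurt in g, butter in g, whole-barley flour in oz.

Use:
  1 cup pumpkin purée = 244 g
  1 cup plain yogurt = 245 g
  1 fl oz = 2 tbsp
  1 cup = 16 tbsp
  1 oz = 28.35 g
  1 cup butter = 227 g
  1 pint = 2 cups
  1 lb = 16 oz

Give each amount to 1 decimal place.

pumpkin purée: 0.3 cup; maple syrup: 4.3 cup; bread flour: 409.5 g; plain yogurt: 707.8 g; butter: 717.3 g; whole-barley flour: 2.0 oz

Scaling factor: 52/36 = 13/9.
pumpkin purée: 2 oz × 13/9 × 28.35 g/oz ÷ 244 g/cup ≈ 0.3 cup
maple syrup: 1.5 pint × 13/9 × 2 cup/pint ≈ 4.3 cup
bread flour: 10 oz × 13/9 × 28.35 g/oz = 409.5 g
plain yogurt: 1 pint × 13/9 × 2 cup/pint × 245 g/cup ≈ 707.8 g
butter: (2 cup + 3 tbsp = 2.1875 cup) × 13/9 × 227 g/cup ≈ 717.3 g
whole-barley flour: 40 g × 13/9 ÷ 28.35 g/oz ≈ 2.0 oz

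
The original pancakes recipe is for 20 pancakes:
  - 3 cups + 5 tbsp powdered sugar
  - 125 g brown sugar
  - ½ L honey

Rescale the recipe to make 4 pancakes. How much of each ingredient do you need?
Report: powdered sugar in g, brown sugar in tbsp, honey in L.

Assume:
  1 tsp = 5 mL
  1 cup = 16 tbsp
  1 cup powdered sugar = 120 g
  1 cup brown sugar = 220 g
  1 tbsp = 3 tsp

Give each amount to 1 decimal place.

powdered sugar: 79.5 g; brown sugar: 1.8 tbsp; honey: 0.1 L

Scaling factor: 4/20 = 1/5 = 0.2.
powdered sugar: (3 cup + 5 tbsp = 3.3125 cup) × 1/5 × 120 g/cup = 79.5 g
brown sugar: 125 g × 1/5 ÷ 220 g/cup × 16 tbsp/cup ≈ 1.8 tbsp
honey: 0.5 L × 1/5 = 0.1 L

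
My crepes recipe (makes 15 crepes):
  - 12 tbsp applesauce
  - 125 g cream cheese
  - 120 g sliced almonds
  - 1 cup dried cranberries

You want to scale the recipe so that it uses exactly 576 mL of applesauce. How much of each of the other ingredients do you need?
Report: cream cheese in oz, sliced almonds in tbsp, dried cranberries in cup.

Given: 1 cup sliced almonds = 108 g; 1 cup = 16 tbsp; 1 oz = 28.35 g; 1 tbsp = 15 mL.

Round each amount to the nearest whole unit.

The original recipe has 180 mL of applesauce, so the scaling factor is 576 ÷ 180 = 16/5 = 3.2.
cream cheese: 125 g × 16/5 ÷ 28.35 g/oz ≈ 14 oz
sliced almonds: 120 g × 16/5 ÷ 108 g/cup × 16 tbsp/cup ≈ 57 tbsp
dried cranberries: 1 cup × 16/5 ≈ 3 cup

cream cheese: 14 oz; sliced almonds: 57 tbsp; dried cranberries: 3 cup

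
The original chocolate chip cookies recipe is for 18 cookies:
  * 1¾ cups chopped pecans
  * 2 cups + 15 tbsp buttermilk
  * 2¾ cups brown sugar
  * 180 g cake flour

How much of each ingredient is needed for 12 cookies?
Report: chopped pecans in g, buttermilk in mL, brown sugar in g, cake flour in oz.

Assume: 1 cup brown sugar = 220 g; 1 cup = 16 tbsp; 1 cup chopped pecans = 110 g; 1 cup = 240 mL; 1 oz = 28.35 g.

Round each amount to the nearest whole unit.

chopped pecans: 128 g; buttermilk: 470 mL; brown sugar: 403 g; cake flour: 4 oz

Scaling factor: 12/18 = 2/3.
chopped pecans: 1.75 cup × 2/3 × 110 g/cup ≈ 128 g
buttermilk: (2 cup + 15 tbsp = 2.9375 cup) × 2/3 × 240 mL/cup = 470 mL
brown sugar: 2.75 cup × 2/3 × 220 g/cup ≈ 403 g
cake flour: 180 g × 2/3 ÷ 28.35 g/oz ≈ 4 oz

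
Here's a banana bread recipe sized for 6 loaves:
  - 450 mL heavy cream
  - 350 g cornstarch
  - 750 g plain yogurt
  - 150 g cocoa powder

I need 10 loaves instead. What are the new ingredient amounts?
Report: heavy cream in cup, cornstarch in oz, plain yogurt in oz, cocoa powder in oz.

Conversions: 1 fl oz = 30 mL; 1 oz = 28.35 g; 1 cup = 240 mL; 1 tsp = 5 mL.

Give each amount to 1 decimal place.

Scaling factor: 10/6 = 5/3.
heavy cream: 450 mL × 5/3 ÷ 240 mL/cup ≈ 3.1 cup
cornstarch: 350 g × 5/3 ÷ 28.35 g/oz ≈ 20.6 oz
plain yogurt: 750 g × 5/3 ÷ 28.35 g/oz ≈ 44.1 oz
cocoa powder: 150 g × 5/3 ÷ 28.35 g/oz ≈ 8.8 oz

heavy cream: 3.1 cup; cornstarch: 20.6 oz; plain yogurt: 44.1 oz; cocoa powder: 8.8 oz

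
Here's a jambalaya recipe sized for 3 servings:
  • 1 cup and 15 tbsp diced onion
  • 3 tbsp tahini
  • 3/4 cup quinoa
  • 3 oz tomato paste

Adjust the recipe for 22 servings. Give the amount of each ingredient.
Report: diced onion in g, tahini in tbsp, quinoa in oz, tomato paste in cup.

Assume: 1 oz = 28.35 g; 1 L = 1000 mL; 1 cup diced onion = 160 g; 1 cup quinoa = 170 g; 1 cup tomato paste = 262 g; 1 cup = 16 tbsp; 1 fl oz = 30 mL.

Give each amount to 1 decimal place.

diced onion: 2273.3 g; tahini: 22.0 tbsp; quinoa: 33.0 oz; tomato paste: 2.4 cup

Scaling factor: 22/3.
diced onion: (1 cup + 15 tbsp = 1.9375 cup) × 22/3 × 160 g/cup ≈ 2273.3 g
tahini: 3 tbsp × 22/3 = 22.0 tbsp
quinoa: 0.75 cup × 22/3 × 170 g/cup ÷ 28.35 g/oz ≈ 33.0 oz
tomato paste: 3 oz × 22/3 × 28.35 g/oz ÷ 262 g/cup ≈ 2.4 cup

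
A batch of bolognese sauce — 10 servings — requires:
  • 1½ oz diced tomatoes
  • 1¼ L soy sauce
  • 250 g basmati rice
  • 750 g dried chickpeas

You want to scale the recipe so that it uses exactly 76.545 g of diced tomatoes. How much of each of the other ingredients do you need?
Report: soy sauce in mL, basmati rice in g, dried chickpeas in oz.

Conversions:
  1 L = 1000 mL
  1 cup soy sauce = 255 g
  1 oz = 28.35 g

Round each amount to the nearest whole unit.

soy sauce: 2250 mL; basmati rice: 450 g; dried chickpeas: 48 oz

The original recipe has 42.525 g of diced tomatoes, so the scaling factor is 76.545 ÷ 42.525 = 9/5 = 1.8.
soy sauce: 1.25 L × 9/5 × 1000 mL/L = 2250 mL
basmati rice: 250 g × 9/5 = 450 g
dried chickpeas: 750 g × 9/5 ÷ 28.35 g/oz ≈ 48 oz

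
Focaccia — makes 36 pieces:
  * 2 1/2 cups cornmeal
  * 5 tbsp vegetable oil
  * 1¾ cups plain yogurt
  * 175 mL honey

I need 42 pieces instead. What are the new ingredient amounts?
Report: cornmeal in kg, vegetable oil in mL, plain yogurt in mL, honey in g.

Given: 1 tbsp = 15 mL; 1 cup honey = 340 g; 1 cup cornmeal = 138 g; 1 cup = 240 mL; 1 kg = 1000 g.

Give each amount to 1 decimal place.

cornmeal: 0.4 kg; vegetable oil: 87.5 mL; plain yogurt: 490.0 mL; honey: 289.2 g

Scaling factor: 42/36 = 7/6.
cornmeal: 2.5 cup × 7/6 × 138 g/cup ÷ 1000 g/kg ≈ 0.4 kg
vegetable oil: 5 tbsp × 7/6 × 15 mL/tbsp = 87.5 mL
plain yogurt: 1.75 cup × 7/6 × 240 mL/cup = 490.0 mL
honey: 175 mL × 7/6 ÷ 240 mL/cup × 340 g/cup ≈ 289.2 g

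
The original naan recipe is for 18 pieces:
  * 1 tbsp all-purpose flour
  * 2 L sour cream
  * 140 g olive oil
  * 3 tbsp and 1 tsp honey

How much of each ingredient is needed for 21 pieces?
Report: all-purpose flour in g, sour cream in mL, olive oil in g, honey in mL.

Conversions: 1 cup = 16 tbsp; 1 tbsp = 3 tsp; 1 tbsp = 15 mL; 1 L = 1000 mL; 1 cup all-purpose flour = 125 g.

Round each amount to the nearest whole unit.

Scaling factor: 21/18 = 7/6.
all-purpose flour: 1 tbsp × 7/6 ÷ 16 tbsp/cup × 125 g/cup ≈ 9 g
sour cream: 2 L × 7/6 × 1000 mL/L ≈ 2333 mL
olive oil: 140 g × 7/6 ≈ 163 g
honey: (3 tbsp + 1 tsp = 10/3 tbsp) × 7/6 × 15 mL/tbsp ≈ 58 mL

all-purpose flour: 9 g; sour cream: 2333 mL; olive oil: 163 g; honey: 58 mL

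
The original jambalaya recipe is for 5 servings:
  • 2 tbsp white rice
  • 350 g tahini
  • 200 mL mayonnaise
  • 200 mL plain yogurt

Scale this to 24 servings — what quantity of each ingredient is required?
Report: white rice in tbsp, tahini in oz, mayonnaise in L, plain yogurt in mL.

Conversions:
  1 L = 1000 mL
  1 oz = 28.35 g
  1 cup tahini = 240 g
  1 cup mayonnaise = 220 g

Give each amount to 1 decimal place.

white rice: 9.6 tbsp; tahini: 59.3 oz; mayonnaise: 1.0 L; plain yogurt: 960.0 mL

Scaling factor: 24/5 = 4.8.
white rice: 2 tbsp × 24/5 = 9.6 tbsp
tahini: 350 g × 24/5 ÷ 28.35 g/oz ≈ 59.3 oz
mayonnaise: 200 mL × 24/5 ÷ 1000 mL/L ≈ 1.0 L
plain yogurt: 200 mL × 24/5 = 960.0 mL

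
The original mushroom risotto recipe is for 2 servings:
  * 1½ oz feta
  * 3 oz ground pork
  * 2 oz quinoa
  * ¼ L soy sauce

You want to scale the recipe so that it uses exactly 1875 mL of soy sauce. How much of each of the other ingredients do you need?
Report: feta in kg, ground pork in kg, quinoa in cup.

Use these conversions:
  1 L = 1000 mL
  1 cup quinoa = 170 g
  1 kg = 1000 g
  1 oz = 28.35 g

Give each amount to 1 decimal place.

feta: 0.3 kg; ground pork: 0.6 kg; quinoa: 2.5 cup

The original recipe has 250 mL of soy sauce, so the scaling factor is 1875 ÷ 250 = 15/2 = 7.5.
feta: 1.5 oz × 15/2 × 28.35 g/oz ÷ 1000 g/kg ≈ 0.3 kg
ground pork: 3 oz × 15/2 × 28.35 g/oz ÷ 1000 g/kg ≈ 0.6 kg
quinoa: 2 oz × 15/2 × 28.35 g/oz ÷ 170 g/cup ≈ 2.5 cup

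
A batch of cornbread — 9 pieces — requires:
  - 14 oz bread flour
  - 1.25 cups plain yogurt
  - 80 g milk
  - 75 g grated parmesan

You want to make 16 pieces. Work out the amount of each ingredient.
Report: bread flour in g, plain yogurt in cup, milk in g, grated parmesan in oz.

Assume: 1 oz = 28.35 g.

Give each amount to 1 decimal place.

Scaling factor: 16/9.
bread flour: 14 oz × 16/9 × 28.35 g/oz = 705.6 g
plain yogurt: 1.25 cup × 16/9 ≈ 2.2 cup
milk: 80 g × 16/9 ≈ 142.2 g
grated parmesan: 75 g × 16/9 ÷ 28.35 g/oz ≈ 4.7 oz

bread flour: 705.6 g; plain yogurt: 2.2 cup; milk: 142.2 g; grated parmesan: 4.7 oz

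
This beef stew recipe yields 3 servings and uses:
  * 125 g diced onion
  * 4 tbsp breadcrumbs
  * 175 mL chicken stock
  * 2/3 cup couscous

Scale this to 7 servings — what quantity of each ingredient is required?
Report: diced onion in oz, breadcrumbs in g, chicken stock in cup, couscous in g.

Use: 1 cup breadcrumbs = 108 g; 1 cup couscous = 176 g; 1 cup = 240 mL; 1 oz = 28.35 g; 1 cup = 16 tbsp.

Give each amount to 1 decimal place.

Scaling factor: 7/3.
diced onion: 125 g × 7/3 ÷ 28.35 g/oz ≈ 10.3 oz
breadcrumbs: 4 tbsp × 7/3 ÷ 16 tbsp/cup × 108 g/cup = 63.0 g
chicken stock: 175 mL × 7/3 ÷ 240 mL/cup ≈ 1.7 cup
couscous: 2/3 cup × 7/3 × 176 g/cup ≈ 273.8 g

diced onion: 10.3 oz; breadcrumbs: 63.0 g; chicken stock: 1.7 cup; couscous: 273.8 g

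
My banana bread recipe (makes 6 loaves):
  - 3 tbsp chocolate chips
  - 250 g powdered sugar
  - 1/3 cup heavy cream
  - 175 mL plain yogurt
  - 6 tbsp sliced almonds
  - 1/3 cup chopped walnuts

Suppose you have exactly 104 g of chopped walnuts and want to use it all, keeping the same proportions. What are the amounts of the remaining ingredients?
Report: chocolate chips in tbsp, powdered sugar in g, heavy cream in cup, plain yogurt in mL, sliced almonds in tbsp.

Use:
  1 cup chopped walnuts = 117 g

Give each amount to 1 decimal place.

The original recipe has 39 g of chopped walnuts, so the scaling factor is 104 ÷ 39 = 8/3.
chocolate chips: 3 tbsp × 8/3 = 8.0 tbsp
powdered sugar: 250 g × 8/3 ≈ 666.7 g
heavy cream: 1/3 cup × 8/3 ≈ 0.9 cup
plain yogurt: 175 mL × 8/3 ≈ 466.7 mL
sliced almonds: 6 tbsp × 8/3 = 16.0 tbsp

chocolate chips: 8.0 tbsp; powdered sugar: 666.7 g; heavy cream: 0.9 cup; plain yogurt: 466.7 mL; sliced almonds: 16.0 tbsp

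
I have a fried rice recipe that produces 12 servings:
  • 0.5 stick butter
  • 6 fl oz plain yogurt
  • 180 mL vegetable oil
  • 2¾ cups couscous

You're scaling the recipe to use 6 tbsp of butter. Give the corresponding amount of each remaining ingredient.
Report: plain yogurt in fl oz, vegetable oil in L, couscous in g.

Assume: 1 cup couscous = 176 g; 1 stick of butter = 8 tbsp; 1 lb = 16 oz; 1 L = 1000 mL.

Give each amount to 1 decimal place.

The original recipe has 4 tbsp of butter, so the scaling factor is 6 ÷ 4 = 3/2 = 1.5.
plain yogurt: 6 fl oz × 3/2 = 9.0 fl oz
vegetable oil: 180 mL × 3/2 ÷ 1000 mL/L ≈ 0.3 L
couscous: 2.75 cup × 3/2 × 176 g/cup = 726.0 g

plain yogurt: 9.0 fl oz; vegetable oil: 0.3 L; couscous: 726.0 g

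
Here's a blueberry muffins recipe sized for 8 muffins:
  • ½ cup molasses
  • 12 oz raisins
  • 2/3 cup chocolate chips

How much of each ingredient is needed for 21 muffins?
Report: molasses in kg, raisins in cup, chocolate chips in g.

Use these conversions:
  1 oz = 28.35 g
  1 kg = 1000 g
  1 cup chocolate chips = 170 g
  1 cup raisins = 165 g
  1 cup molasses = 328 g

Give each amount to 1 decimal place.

Scaling factor: 21/8 = 2.625.
molasses: 0.5 cup × 21/8 × 328 g/cup ÷ 1000 g/kg ≈ 0.4 kg
raisins: 12 oz × 21/8 × 28.35 g/oz ÷ 165 g/cup ≈ 5.4 cup
chocolate chips: 2/3 cup × 21/8 × 170 g/cup = 297.5 g

molasses: 0.4 kg; raisins: 5.4 cup; chocolate chips: 297.5 g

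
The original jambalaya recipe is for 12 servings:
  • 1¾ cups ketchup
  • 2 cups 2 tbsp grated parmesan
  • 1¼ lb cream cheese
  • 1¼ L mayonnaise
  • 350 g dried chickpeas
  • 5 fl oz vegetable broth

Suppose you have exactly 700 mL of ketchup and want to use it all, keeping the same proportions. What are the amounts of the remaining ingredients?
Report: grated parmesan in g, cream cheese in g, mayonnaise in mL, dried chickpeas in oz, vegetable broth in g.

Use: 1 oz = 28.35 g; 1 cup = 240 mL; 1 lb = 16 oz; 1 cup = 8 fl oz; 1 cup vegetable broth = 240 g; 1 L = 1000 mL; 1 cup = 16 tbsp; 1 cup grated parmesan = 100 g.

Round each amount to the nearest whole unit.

grated parmesan: 354 g; cream cheese: 945 g; mayonnaise: 2083 mL; dried chickpeas: 21 oz; vegetable broth: 250 g

The original recipe has 420 mL of ketchup, so the scaling factor is 700 ÷ 420 = 5/3.
grated parmesan: (2 cup + 2 tbsp = 2.125 cup) × 5/3 × 100 g/cup ≈ 354 g
cream cheese: 1.25 lb × 5/3 × 16 oz/lb × 28.35 g/oz = 945 g
mayonnaise: 1.25 L × 5/3 × 1000 mL/L ≈ 2083 mL
dried chickpeas: 350 g × 5/3 ÷ 28.35 g/oz ≈ 21 oz
vegetable broth: 5 fl oz × 5/3 ÷ 8 fl oz/cup × 240 g/cup = 250 g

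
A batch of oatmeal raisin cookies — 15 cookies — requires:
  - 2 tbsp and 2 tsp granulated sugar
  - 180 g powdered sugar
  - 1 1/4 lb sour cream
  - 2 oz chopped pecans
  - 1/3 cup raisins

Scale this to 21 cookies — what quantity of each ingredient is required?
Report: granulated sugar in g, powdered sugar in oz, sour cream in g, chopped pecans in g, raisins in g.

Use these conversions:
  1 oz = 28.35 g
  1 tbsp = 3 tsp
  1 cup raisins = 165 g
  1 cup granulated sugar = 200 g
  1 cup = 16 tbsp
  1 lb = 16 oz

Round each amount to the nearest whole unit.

Scaling factor: 21/15 = 7/5 = 1.4.
granulated sugar: (2 tbsp + 2 tsp = 8/3 tbsp) × 7/5 ÷ 16 tbsp/cup × 200 g/cup ≈ 47 g
powdered sugar: 180 g × 7/5 ÷ 28.35 g/oz ≈ 9 oz
sour cream: 1.25 lb × 7/5 × 16 oz/lb × 28.35 g/oz ≈ 794 g
chopped pecans: 2 oz × 7/5 × 28.35 g/oz ≈ 79 g
raisins: 1/3 cup × 7/5 × 165 g/cup = 77 g

granulated sugar: 47 g; powdered sugar: 9 oz; sour cream: 794 g; chopped pecans: 79 g; raisins: 77 g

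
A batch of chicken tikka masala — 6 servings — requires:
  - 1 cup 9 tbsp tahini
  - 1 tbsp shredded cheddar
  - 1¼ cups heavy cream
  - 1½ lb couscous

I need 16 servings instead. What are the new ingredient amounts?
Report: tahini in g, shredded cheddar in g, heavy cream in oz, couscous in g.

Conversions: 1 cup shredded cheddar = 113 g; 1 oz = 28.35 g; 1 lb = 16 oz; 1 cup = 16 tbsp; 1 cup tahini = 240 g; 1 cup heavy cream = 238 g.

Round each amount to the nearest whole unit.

tahini: 1000 g; shredded cheddar: 19 g; heavy cream: 28 oz; couscous: 1814 g

Scaling factor: 16/6 = 8/3.
tahini: (1 cup + 9 tbsp = 1.5625 cup) × 8/3 × 240 g/cup = 1000 g
shredded cheddar: 1 tbsp × 8/3 ÷ 16 tbsp/cup × 113 g/cup ≈ 19 g
heavy cream: 1.25 cup × 8/3 × 238 g/cup ÷ 28.35 g/oz ≈ 28 oz
couscous: 1.5 lb × 8/3 × 16 oz/lb × 28.35 g/oz ≈ 1814 g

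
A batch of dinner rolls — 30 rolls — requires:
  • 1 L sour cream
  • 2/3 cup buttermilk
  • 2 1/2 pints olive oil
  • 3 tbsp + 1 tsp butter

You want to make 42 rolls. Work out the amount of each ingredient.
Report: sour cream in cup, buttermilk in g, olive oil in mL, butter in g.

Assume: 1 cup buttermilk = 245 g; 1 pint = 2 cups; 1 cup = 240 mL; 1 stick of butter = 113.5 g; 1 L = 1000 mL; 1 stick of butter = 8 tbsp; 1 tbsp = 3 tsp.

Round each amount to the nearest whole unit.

Scaling factor: 42/30 = 7/5 = 1.4.
sour cream: 1 L × 7/5 × 1000 mL/L ÷ 240 mL/cup ≈ 6 cup
buttermilk: 2/3 cup × 7/5 × 245 g/cup ≈ 229 g
olive oil: 2.5 pint × 7/5 × 2 cup/pint × 240 mL/cup = 1680 mL
butter: (3 tbsp + 1 tsp = 10/3 tbsp) × 7/5 ÷ 8 tbsp/stick × 113.5 g/stick ≈ 66 g

sour cream: 6 cup; buttermilk: 229 g; olive oil: 1680 mL; butter: 66 g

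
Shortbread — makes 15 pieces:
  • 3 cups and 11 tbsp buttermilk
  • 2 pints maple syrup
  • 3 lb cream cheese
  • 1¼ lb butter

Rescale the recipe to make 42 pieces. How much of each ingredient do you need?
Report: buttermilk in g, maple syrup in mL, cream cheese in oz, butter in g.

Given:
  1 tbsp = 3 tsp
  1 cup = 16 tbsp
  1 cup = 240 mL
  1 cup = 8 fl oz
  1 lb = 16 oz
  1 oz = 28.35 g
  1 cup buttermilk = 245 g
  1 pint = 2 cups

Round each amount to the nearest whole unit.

buttermilk: 2530 g; maple syrup: 2688 mL; cream cheese: 134 oz; butter: 1588 g

Scaling factor: 42/15 = 14/5 = 2.8.
buttermilk: (3 cup + 11 tbsp = 3.6875 cup) × 14/5 × 245 g/cup ≈ 2530 g
maple syrup: 2 pint × 14/5 × 2 cup/pint × 240 mL/cup = 2688 mL
cream cheese: 3 lb × 14/5 × 16 oz/lb ≈ 134 oz
butter: 1.25 lb × 14/5 × 16 oz/lb × 28.35 g/oz ≈ 1588 g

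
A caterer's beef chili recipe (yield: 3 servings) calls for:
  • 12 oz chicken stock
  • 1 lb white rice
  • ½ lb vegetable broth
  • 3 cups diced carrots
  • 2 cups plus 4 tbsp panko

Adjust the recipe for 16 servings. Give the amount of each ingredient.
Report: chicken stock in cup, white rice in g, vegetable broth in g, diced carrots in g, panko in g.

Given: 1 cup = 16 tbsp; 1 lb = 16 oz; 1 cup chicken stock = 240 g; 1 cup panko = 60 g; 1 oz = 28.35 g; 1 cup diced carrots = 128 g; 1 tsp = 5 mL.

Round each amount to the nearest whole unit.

Scaling factor: 16/3.
chicken stock: 12 oz × 16/3 × 28.35 g/oz ÷ 240 g/cup ≈ 8 cup
white rice: 1 lb × 16/3 × 16 oz/lb × 28.35 g/oz ≈ 2419 g
vegetable broth: 0.5 lb × 16/3 × 16 oz/lb × 28.35 g/oz ≈ 1210 g
diced carrots: 3 cup × 16/3 × 128 g/cup = 2048 g
panko: (2 cup + 4 tbsp = 2.25 cup) × 16/3 × 60 g/cup = 720 g

chicken stock: 8 cup; white rice: 2419 g; vegetable broth: 1210 g; diced carrots: 2048 g; panko: 720 g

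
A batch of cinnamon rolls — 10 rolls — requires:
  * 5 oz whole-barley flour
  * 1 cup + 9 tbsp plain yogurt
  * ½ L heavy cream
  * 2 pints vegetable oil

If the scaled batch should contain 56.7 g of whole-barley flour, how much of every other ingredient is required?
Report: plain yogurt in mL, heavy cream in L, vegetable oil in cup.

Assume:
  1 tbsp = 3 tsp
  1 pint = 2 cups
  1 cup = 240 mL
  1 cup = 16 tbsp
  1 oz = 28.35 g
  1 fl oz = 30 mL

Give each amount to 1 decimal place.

plain yogurt: 150.0 mL; heavy cream: 0.2 L; vegetable oil: 1.6 cup

The original recipe has 141.75 g of whole-barley flour, so the scaling factor is 56.7 ÷ 141.75 = 2/5 = 0.4.
plain yogurt: (1 cup + 9 tbsp = 1.5625 cup) × 2/5 × 240 mL/cup = 150.0 mL
heavy cream: 0.5 L × 2/5 = 0.2 L
vegetable oil: 2 pint × 2/5 × 2 cup/pint = 1.6 cup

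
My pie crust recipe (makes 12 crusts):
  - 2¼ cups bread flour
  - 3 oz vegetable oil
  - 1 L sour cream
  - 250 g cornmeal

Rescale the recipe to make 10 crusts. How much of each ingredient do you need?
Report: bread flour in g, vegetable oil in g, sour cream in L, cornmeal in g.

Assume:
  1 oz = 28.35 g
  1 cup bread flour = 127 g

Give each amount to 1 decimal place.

bread flour: 238.1 g; vegetable oil: 70.9 g; sour cream: 0.8 L; cornmeal: 208.3 g

Scaling factor: 10/12 = 5/6.
bread flour: 2.25 cup × 5/6 × 127 g/cup ≈ 238.1 g
vegetable oil: 3 oz × 5/6 × 28.35 g/oz ≈ 70.9 g
sour cream: 1 L × 5/6 ≈ 0.8 L
cornmeal: 250 g × 5/6 ≈ 208.3 g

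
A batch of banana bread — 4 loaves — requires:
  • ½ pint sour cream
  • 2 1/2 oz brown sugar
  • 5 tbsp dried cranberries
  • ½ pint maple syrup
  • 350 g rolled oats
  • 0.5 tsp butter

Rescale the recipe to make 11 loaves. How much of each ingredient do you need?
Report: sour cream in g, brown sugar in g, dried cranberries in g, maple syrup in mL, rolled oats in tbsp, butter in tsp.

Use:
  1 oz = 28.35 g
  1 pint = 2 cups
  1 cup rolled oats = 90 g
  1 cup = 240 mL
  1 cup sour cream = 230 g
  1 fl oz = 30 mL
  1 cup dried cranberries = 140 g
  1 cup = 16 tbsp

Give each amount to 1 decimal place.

Scaling factor: 11/4 = 2.75.
sour cream: 0.5 pint × 11/4 × 2 cup/pint × 230 g/cup = 632.5 g
brown sugar: 2.5 oz × 11/4 × 28.35 g/oz ≈ 194.9 g
dried cranberries: 5 tbsp × 11/4 ÷ 16 tbsp/cup × 140 g/cup ≈ 120.3 g
maple syrup: 0.5 pint × 11/4 × 2 cup/pint × 240 mL/cup = 660.0 mL
rolled oats: 350 g × 11/4 ÷ 90 g/cup × 16 tbsp/cup ≈ 171.1 tbsp
butter: 0.5 tsp × 11/4 ≈ 1.4 tsp

sour cream: 632.5 g; brown sugar: 194.9 g; dried cranberries: 120.3 g; maple syrup: 660.0 mL; rolled oats: 171.1 tbsp; butter: 1.4 tsp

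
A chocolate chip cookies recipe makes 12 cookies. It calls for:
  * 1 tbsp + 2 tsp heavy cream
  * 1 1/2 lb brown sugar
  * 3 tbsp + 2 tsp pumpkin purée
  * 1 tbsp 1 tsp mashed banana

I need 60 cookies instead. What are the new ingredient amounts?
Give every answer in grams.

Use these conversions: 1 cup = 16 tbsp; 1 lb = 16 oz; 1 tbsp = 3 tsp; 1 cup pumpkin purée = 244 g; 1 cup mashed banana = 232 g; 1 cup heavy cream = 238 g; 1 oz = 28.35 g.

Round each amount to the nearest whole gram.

Scaling factor: 60/12 = 5.
heavy cream: (1 tbsp + 2 tsp = 5/3 tbsp) × 5 ÷ 16 tbsp/cup × 238 g/cup ≈ 124 g
brown sugar: 1.5 lb × 5 × 16 oz/lb × 28.35 g/oz = 3402 g
pumpkin purée: (3 tbsp + 2 tsp = 11/3 tbsp) × 5 ÷ 16 tbsp/cup × 244 g/cup ≈ 280 g
mashed banana: (1 tbsp + 1 tsp = 4/3 tbsp) × 5 ÷ 16 tbsp/cup × 232 g/cup ≈ 97 g

heavy cream: 124 g; brown sugar: 3402 g; pumpkin purée: 280 g; mashed banana: 97 g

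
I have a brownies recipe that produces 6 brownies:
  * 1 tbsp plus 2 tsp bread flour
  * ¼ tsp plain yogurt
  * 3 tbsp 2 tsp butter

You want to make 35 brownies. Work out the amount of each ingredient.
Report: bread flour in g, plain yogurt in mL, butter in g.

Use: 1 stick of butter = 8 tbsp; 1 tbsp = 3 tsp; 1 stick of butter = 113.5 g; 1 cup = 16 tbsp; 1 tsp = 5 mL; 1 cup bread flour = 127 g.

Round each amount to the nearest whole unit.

bread flour: 77 g; plain yogurt: 7 mL; butter: 303 g

Scaling factor: 35/6.
bread flour: (1 tbsp + 2 tsp = 5/3 tbsp) × 35/6 ÷ 16 tbsp/cup × 127 g/cup ≈ 77 g
plain yogurt: 0.25 tsp × 35/6 × 5 mL/tsp ≈ 7 mL
butter: (3 tbsp + 2 tsp = 11/3 tbsp) × 35/6 ÷ 8 tbsp/stick × 113.5 g/stick ≈ 303 g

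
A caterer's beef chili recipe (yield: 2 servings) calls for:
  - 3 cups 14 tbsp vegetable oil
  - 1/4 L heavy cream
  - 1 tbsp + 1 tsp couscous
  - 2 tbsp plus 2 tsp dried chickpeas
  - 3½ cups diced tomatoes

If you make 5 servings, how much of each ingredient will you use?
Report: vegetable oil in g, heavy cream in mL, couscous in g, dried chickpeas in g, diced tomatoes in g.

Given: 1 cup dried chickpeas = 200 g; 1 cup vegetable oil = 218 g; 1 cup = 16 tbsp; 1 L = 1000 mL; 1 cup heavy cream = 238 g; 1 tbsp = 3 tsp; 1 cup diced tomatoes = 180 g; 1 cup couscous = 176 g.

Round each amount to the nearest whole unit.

vegetable oil: 2112 g; heavy cream: 625 mL; couscous: 37 g; dried chickpeas: 83 g; diced tomatoes: 1575 g

Scaling factor: 5/2 = 2.5.
vegetable oil: (3 cup + 14 tbsp = 3.875 cup) × 5/2 × 218 g/cup ≈ 2112 g
heavy cream: 0.25 L × 5/2 × 1000 mL/L = 625 mL
couscous: (1 tbsp + 1 tsp = 4/3 tbsp) × 5/2 ÷ 16 tbsp/cup × 176 g/cup ≈ 37 g
dried chickpeas: (2 tbsp + 2 tsp = 8/3 tbsp) × 5/2 ÷ 16 tbsp/cup × 200 g/cup ≈ 83 g
diced tomatoes: 3.5 cup × 5/2 × 180 g/cup = 1575 g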